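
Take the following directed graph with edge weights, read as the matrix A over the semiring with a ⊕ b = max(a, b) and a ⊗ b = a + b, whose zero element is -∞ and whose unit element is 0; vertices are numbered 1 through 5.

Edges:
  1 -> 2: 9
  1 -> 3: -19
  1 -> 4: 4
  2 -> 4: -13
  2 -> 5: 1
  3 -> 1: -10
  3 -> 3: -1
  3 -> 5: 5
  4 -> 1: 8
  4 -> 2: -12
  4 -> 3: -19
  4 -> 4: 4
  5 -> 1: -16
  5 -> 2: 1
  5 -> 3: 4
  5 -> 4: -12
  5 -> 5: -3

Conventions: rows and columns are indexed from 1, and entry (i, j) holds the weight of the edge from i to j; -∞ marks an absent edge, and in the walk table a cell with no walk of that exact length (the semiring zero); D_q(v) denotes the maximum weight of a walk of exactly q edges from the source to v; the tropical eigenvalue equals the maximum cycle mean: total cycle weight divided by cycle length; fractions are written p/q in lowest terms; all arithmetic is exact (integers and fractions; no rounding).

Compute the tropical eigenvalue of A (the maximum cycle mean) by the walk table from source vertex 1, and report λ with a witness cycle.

q=0: [0, -∞, -∞, -∞, -∞]
q=1: [-∞, 9, -19, 4, -∞]
q=2: [12, -8, -15, 8, 10]
q=3: [16, 21, 14, 16, 7]
q=4: [24, 25, 13, 20, 22]
q=5: [28, 33, 26, 28, 26]
Optimal cycle mean attained by: cycle 1->4->1, total 4 + 8, length 2.
Answer: λ = 6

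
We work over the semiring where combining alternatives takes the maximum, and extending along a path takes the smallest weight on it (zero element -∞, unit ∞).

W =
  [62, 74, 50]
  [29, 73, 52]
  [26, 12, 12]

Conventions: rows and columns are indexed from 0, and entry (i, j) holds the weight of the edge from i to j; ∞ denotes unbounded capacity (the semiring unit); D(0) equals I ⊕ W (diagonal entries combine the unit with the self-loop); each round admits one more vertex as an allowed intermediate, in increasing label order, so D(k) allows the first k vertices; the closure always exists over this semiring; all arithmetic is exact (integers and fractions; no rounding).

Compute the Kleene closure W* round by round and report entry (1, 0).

D(0):
  [∞, 74, 50]
  [29, ∞, 52]
  [26, 12, ∞]
D(1):
  [∞, 74, 50]
  [29, ∞, 52]
  [26, 26, ∞]
D(2):
  [∞, 74, 52]
  [29, ∞, 52]
  [26, 26, ∞]
D(3):
  [∞, 74, 52]
  [29, ∞, 52]
  [26, 26, ∞]
Answer: W*[1][0] = 29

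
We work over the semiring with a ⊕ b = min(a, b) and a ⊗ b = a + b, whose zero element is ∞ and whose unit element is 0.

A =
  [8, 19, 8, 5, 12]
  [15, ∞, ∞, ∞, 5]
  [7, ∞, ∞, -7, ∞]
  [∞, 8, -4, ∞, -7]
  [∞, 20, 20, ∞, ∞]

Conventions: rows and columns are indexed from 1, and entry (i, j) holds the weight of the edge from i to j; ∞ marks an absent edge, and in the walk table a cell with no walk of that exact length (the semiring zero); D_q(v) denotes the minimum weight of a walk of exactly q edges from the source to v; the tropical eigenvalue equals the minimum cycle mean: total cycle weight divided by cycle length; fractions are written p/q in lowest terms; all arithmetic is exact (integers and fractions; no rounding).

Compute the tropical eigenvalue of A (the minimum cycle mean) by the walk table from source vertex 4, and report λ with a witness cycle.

q=0: [∞, ∞, ∞, 0, ∞]
q=1: [∞, 8, -4, ∞, -7]
q=2: [3, 13, 13, -11, 13]
q=3: [11, -3, -15, 6, -18]
q=4: [-8, 2, 2, -22, -1]
q=5: [0, -14, -26, -5, -29]
Optimal cycle mean attained by: cycle 3->4->3, total (-7) + (-4), length 2.
Answer: λ = -11/2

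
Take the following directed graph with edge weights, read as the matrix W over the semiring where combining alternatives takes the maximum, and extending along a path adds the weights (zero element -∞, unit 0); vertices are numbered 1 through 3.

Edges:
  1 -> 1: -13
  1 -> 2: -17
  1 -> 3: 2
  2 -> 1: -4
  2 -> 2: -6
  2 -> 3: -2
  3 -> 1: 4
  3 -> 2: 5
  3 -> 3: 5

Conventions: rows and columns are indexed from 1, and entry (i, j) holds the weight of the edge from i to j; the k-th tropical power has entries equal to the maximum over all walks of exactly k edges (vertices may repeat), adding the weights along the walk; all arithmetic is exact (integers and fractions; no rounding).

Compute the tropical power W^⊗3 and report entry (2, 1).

W^⊗2:
  [6, 7, 7]
  [2, 3, 3]
  [9, 10, 10]
W^⊗3:
  [11, 12, 12]
  [7, 8, 8]
  [14, 15, 15]
Key observation: the optimum is the walk 2->3->3->1, with weight (-2) + 5 + 4 = 7.
Optimal value attained by: walk 2->3->3->1.
Answer: (W^⊗3)[2][1] = 7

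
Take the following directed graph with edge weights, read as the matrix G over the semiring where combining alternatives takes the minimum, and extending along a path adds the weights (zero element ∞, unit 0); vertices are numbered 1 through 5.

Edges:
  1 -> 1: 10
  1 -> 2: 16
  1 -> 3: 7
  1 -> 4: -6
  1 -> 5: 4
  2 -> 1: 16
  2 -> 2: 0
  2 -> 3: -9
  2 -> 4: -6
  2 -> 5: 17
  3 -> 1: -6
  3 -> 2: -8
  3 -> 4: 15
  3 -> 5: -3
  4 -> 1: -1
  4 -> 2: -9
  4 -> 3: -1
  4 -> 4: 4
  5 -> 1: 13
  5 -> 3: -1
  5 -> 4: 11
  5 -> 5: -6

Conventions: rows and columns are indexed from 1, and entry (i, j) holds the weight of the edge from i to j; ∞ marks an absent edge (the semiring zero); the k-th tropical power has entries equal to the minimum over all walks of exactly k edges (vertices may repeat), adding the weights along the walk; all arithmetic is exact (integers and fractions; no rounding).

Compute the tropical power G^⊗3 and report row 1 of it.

G^⊗2:
  [-7, -15, -7, -2, -2]
  [-15, -17, -9, -6, -12]
  [4, -8, -17, -14, -9]
  [-7, -9, -18, -15, -4]
  [-7, -9, -7, 5, -12]
G^⊗3:
  [-13, -15, -24, -21, -10]
  [-15, -17, -26, -23, -18]
  [-23, -25, -17, -14, -20]
  [-24, -26, -18, -15, -21]
  [-13, -15, -18, -15, -18]
Answer: row 1 of G^⊗3 = [-13, -15, -24, -21, -10]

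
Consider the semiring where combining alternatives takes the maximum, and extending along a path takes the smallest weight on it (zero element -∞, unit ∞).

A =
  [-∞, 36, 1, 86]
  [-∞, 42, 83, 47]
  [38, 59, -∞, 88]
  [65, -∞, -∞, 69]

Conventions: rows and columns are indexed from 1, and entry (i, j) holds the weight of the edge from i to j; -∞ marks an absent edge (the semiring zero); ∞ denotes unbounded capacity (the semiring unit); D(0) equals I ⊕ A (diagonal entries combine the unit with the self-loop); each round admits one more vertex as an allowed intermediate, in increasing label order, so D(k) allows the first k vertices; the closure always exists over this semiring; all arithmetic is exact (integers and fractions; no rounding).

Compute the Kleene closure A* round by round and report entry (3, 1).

D(0):
  [∞, 36, 1, 86]
  [-∞, ∞, 83, 47]
  [38, 59, ∞, 88]
  [65, -∞, -∞, ∞]
D(1):
  [∞, 36, 1, 86]
  [-∞, ∞, 83, 47]
  [38, 59, ∞, 88]
  [65, 36, 1, ∞]
D(2):
  [∞, 36, 36, 86]
  [-∞, ∞, 83, 47]
  [38, 59, ∞, 88]
  [65, 36, 36, ∞]
D(3):
  [∞, 36, 36, 86]
  [38, ∞, 83, 83]
  [38, 59, ∞, 88]
  [65, 36, 36, ∞]
D(4):
  [∞, 36, 36, 86]
  [65, ∞, 83, 83]
  [65, 59, ∞, 88]
  [65, 36, 36, ∞]
Answer: A*[3][1] = 65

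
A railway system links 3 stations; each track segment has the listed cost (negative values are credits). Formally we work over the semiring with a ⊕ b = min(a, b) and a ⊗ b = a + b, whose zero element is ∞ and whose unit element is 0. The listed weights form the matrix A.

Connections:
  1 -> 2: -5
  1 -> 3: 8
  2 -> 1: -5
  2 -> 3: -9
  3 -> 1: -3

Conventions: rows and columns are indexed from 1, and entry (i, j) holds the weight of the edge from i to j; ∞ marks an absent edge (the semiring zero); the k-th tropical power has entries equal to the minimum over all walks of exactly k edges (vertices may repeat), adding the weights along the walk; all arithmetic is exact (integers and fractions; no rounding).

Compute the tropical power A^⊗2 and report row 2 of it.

A^⊗2:
  [-10, ∞, -14]
  [-12, -10, 3]
  [∞, -8, 5]
Answer: row 2 of A^⊗2 = [-12, -10, 3]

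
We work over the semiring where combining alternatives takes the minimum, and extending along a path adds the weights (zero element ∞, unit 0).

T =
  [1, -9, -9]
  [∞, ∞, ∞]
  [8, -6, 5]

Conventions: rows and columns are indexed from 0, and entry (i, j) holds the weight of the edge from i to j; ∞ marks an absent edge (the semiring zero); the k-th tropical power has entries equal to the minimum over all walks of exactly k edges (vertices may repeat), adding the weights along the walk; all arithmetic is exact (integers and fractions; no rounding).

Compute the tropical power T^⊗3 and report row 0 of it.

T^⊗2:
  [-1, -15, -8]
  [∞, ∞, ∞]
  [9, -1, -1]
T^⊗3:
  [0, -14, -10]
  [∞, ∞, ∞]
  [7, -7, 0]
Answer: row 0 of T^⊗3 = [0, -14, -10]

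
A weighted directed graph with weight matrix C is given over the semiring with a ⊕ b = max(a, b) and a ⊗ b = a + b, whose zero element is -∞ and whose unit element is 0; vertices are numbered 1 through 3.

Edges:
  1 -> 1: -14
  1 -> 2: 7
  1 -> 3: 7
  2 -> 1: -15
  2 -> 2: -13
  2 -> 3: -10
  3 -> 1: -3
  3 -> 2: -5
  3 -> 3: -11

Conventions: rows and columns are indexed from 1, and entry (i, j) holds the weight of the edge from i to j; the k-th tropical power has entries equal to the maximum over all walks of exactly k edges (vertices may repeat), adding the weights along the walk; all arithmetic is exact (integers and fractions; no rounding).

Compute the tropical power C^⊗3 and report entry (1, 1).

C^⊗2:
  [4, 2, -3]
  [-13, -8, -8]
  [-14, 4, 4]
C^⊗3:
  [-6, 11, 11]
  [-11, -6, -6]
  [1, -1, -6]
Key observation: the optimum is the walk 1->2->3->1, with weight 7 + (-10) + (-3) = -6.
Optimal value attained by: walk 1->2->3->1.
Answer: (C^⊗3)[1][1] = -6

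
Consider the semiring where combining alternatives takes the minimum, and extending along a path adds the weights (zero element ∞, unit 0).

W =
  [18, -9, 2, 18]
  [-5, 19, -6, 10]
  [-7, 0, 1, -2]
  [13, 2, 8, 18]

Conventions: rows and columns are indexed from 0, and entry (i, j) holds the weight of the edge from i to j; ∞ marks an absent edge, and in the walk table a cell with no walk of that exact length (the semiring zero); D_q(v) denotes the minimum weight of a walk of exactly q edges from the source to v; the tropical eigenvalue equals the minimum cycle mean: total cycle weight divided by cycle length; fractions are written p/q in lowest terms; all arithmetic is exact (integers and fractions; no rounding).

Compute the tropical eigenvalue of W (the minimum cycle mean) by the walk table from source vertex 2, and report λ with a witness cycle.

q=0: [∞, ∞, 0, ∞]
q=1: [-7, 0, 1, -2]
q=2: [-6, -16, -6, -1]
q=3: [-21, -15, -22, -8]
q=4: [-29, -30, -21, -24]
Optimal cycle mean attained by: cycle 0->1->2->0, total (-9) + (-6) + (-7), length 3.
Answer: λ = -22/3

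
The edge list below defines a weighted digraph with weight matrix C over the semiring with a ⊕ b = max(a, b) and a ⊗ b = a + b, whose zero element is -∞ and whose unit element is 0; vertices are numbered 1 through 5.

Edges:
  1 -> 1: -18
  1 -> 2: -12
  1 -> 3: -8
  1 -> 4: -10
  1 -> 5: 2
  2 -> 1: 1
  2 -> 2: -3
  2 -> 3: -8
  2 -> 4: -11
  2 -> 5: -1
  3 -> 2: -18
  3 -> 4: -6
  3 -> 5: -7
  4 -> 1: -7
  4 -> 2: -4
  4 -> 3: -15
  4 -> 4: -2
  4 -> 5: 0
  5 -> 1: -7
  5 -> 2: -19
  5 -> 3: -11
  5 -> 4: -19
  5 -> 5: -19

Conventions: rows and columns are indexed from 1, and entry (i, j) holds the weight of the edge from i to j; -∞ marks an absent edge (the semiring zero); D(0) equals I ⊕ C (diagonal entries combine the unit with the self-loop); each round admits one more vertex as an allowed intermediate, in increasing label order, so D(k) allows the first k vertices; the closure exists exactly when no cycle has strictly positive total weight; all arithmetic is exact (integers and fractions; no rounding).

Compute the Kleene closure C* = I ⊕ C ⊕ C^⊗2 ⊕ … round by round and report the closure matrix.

D(0):
  [0, -12, -8, -10, 2]
  [1, 0, -8, -11, -1]
  [-∞, -18, 0, -6, -7]
  [-7, -4, -15, 0, 0]
  [-7, -19, -11, -19, 0]
D(1):
  [0, -12, -8, -10, 2]
  [1, 0, -7, -9, 3]
  [-∞, -18, 0, -6, -7]
  [-7, -4, -15, 0, 0]
  [-7, -19, -11, -17, 0]
D(2):
  [0, -12, -8, -10, 2]
  [1, 0, -7, -9, 3]
  [-17, -18, 0, -6, -7]
  [-3, -4, -11, 0, 0]
  [-7, -19, -11, -17, 0]
D(3):
  [0, -12, -8, -10, 2]
  [1, 0, -7, -9, 3]
  [-17, -18, 0, -6, -7]
  [-3, -4, -11, 0, 0]
  [-7, -19, -11, -17, 0]
D(4):
  [0, -12, -8, -10, 2]
  [1, 0, -7, -9, 3]
  [-9, -10, 0, -6, -6]
  [-3, -4, -11, 0, 0]
  [-7, -19, -11, -17, 0]
D(5):
  [0, -12, -8, -10, 2]
  [1, 0, -7, -9, 3]
  [-9, -10, 0, -6, -6]
  [-3, -4, -11, 0, 0]
  [-7, -19, -11, -17, 0]
Answer: C* = [[0, -12, -8, -10, 2], [1, 0, -7, -9, 3], [-9, -10, 0, -6, -6], [-3, -4, -11, 0, 0], [-7, -19, -11, -17, 0]]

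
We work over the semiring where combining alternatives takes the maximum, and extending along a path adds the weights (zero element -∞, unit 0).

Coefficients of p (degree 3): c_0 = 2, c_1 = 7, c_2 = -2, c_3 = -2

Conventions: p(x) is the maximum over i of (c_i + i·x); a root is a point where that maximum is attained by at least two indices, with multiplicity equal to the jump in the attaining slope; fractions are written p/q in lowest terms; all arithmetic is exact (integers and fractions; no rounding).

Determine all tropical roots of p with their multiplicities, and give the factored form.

hull edge (i=0, c=2) to (i=1, c=7): slope 5, span 1
hull edge (i=1, c=7) to (i=3, c=-2): slope -9/2, span 2
Factored form: p(x) = -2 ⊗ (x ⊕ (-5)) ⊗ (x ⊕ 9/2) ⊗ (x ⊕ 9/2)
Answer: roots = -5 (mult 1), 9/2 (mult 2)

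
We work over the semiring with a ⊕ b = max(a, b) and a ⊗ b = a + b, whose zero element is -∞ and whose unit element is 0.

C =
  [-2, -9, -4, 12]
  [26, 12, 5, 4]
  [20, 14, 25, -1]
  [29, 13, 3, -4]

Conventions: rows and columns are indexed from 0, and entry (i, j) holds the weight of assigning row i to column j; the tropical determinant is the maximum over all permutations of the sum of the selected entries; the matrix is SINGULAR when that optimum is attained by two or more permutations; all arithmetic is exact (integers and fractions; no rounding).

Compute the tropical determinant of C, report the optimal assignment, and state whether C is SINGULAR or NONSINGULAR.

σ = (0, 1, 2, 3): (-2) + 12 + 25 + (-4) = 31
σ = (0, 1, 3, 2): (-2) + 12 + (-1) + 3 = 12
σ = (0, 2, 1, 3): (-2) + 5 + 14 + (-4) = 13
σ = (0, 2, 3, 1): (-2) + 5 + (-1) + 13 = 15
σ = (0, 3, 1, 2): (-2) + 4 + 14 + 3 = 19
σ = (0, 3, 2, 1): (-2) + 4 + 25 + 13 = 40
σ = (1, 0, 2, 3): (-9) + 26 + 25 + (-4) = 38
σ = (1, 0, 3, 2): (-9) + 26 + (-1) + 3 = 19
σ = (1, 2, 0, 3): (-9) + 5 + 20 + (-4) = 12
σ = (1, 2, 3, 0): (-9) + 5 + (-1) + 29 = 24
σ = (1, 3, 0, 2): (-9) + 4 + 20 + 3 = 18
σ = (1, 3, 2, 0): (-9) + 4 + 25 + 29 = 49
σ = (2, 0, 1, 3): (-4) + 26 + 14 + (-4) = 32
σ = (2, 0, 3, 1): (-4) + 26 + (-1) + 13 = 34
σ = (2, 1, 0, 3): (-4) + 12 + 20 + (-4) = 24
σ = (2, 1, 3, 0): (-4) + 12 + (-1) + 29 = 36
σ = (2, 3, 0, 1): (-4) + 4 + 20 + 13 = 33
σ = (2, 3, 1, 0): (-4) + 4 + 14 + 29 = 43
σ = (3, 0, 1, 2): 12 + 26 + 14 + 3 = 55
σ = (3, 0, 2, 1): 12 + 26 + 25 + 13 = 76
σ = (3, 1, 0, 2): 12 + 12 + 20 + 3 = 47
σ = (3, 1, 2, 0): 12 + 12 + 25 + 29 = 78
σ = (3, 2, 0, 1): 12 + 5 + 20 + 13 = 50
σ = (3, 2, 1, 0): 12 + 5 + 14 + 29 = 60
Optimal value attained by: σ = (3, 1, 2, 0).
Answer: det⊕(C) = 78; verdict: NONSINGULAR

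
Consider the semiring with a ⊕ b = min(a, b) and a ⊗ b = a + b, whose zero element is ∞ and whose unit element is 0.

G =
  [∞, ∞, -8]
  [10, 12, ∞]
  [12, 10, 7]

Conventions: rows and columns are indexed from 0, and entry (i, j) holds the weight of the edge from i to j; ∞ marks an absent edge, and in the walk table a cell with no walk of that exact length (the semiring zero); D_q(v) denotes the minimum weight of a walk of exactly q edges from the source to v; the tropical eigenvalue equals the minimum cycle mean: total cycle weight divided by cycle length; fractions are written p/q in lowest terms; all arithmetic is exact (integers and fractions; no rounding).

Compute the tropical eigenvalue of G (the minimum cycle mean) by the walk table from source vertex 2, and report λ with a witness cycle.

q=0: [∞, ∞, 0]
q=1: [12, 10, 7]
q=2: [19, 17, 4]
q=3: [16, 14, 11]
Optimal cycle mean attained by: cycle 0->2->0, total (-8) + 12, length 2.
Answer: λ = 2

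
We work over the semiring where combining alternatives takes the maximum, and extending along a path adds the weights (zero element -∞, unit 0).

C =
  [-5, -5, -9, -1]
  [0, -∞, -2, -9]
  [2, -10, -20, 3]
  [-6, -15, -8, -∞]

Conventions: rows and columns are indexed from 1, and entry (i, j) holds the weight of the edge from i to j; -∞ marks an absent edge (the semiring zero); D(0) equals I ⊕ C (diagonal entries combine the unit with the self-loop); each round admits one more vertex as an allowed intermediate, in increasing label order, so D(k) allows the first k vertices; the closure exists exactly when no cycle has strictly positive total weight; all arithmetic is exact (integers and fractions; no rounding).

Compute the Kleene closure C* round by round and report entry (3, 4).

D(0):
  [0, -5, -9, -1]
  [0, 0, -2, -9]
  [2, -10, 0, 3]
  [-6, -15, -8, 0]
D(1):
  [0, -5, -9, -1]
  [0, 0, -2, -1]
  [2, -3, 0, 3]
  [-6, -11, -8, 0]
D(2):
  [0, -5, -7, -1]
  [0, 0, -2, -1]
  [2, -3, 0, 3]
  [-6, -11, -8, 0]
D(3):
  [0, -5, -7, -1]
  [0, 0, -2, 1]
  [2, -3, 0, 3]
  [-6, -11, -8, 0]
D(4):
  [0, -5, -7, -1]
  [0, 0, -2, 1]
  [2, -3, 0, 3]
  [-6, -11, -8, 0]
Answer: C*[3][4] = 3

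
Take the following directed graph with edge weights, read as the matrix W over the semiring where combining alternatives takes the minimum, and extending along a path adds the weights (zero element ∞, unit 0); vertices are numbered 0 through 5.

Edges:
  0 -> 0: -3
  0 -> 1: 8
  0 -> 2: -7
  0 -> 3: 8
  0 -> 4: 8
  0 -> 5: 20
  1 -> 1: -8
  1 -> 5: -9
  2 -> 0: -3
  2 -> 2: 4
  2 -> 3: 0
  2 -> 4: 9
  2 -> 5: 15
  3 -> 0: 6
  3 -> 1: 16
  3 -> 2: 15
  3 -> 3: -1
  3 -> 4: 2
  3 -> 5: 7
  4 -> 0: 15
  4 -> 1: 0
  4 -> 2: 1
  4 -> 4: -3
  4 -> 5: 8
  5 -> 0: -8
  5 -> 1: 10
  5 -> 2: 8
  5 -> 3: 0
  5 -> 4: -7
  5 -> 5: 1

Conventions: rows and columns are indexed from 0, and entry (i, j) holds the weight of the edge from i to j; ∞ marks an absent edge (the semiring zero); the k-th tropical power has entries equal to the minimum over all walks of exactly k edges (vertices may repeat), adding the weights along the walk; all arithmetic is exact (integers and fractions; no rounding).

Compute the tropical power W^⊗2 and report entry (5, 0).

W^⊗2:
  [-10, 0, -10, -7, 2, -1]
  [-17, -16, -1, -9, -16, -17]
  [-6, 5, -10, -1, 2, 7]
  [-1, 2, -1, -2, -1, 6]
  [-2, -8, -2, 1, -6, -9]
  [-11, -7, -15, -1, -10, 1]
Key observation: the optimum is the walk 5->0->0, with weight (-8) + (-3) = -11.
Optimal value attained by: walk 5->0->0.
Answer: (W^⊗2)[5][0] = -11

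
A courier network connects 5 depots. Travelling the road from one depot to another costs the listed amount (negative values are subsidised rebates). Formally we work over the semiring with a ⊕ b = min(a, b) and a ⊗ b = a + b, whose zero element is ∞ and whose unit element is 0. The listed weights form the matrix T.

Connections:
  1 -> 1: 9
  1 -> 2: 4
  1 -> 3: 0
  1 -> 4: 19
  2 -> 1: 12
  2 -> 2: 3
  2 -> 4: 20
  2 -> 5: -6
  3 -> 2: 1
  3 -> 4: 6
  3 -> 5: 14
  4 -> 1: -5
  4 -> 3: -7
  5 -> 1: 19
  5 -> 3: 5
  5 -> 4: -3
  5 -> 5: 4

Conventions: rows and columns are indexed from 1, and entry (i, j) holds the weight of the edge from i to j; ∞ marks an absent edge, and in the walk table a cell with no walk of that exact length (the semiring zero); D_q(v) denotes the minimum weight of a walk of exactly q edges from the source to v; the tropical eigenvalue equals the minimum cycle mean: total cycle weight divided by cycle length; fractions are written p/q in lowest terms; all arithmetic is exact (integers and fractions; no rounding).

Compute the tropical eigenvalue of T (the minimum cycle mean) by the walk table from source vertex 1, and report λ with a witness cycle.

q=0: [0, ∞, ∞, ∞, ∞]
q=1: [9, 4, 0, 19, ∞]
q=2: [14, 1, 9, 6, -2]
q=3: [1, 4, -1, -5, -5]
q=4: [-10, 0, -12, -8, -2]
q=5: [-13, -11, -15, -6, -6]
Optimal cycle mean attained by: cycle 2->5->4->3->2, total (-6) + (-3) + (-7) + 1, length 4.
Answer: λ = -15/4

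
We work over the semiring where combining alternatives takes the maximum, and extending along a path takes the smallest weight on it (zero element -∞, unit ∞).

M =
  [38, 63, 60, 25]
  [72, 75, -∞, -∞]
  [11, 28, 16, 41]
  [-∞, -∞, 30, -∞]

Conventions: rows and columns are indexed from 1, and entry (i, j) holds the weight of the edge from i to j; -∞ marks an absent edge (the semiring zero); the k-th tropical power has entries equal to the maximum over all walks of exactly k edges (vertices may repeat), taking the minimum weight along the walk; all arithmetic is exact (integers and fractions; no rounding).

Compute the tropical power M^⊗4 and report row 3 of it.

M^⊗2:
  [63, 63, 38, 41]
  [72, 75, 60, 25]
  [28, 28, 30, 16]
  [11, 28, 16, 30]
M^⊗3:
  [63, 63, 60, 38]
  [72, 75, 60, 41]
  [28, 28, 28, 30]
  [28, 28, 30, 16]
M^⊗4:
  [63, 63, 60, 41]
  [72, 75, 60, 41]
  [28, 28, 30, 28]
  [28, 28, 28, 30]
Answer: row 3 of M^⊗4 = [28, 28, 30, 28]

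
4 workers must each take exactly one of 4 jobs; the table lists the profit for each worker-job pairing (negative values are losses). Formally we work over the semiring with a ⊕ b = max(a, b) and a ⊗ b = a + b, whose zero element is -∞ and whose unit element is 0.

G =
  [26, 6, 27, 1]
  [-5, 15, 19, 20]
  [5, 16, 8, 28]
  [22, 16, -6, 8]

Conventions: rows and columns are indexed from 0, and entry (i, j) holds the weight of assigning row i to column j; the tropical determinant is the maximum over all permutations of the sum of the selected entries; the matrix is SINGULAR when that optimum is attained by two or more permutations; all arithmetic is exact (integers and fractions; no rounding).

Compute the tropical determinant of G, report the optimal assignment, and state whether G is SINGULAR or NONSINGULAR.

σ = (0, 1, 2, 3): 26 + 15 + 8 + 8 = 57
σ = (0, 1, 3, 2): 26 + 15 + 28 + (-6) = 63
σ = (0, 2, 1, 3): 26 + 19 + 16 + 8 = 69
σ = (0, 2, 3, 1): 26 + 19 + 28 + 16 = 89
σ = (0, 3, 1, 2): 26 + 20 + 16 + (-6) = 56
σ = (0, 3, 2, 1): 26 + 20 + 8 + 16 = 70
σ = (1, 0, 2, 3): 6 + (-5) + 8 + 8 = 17
σ = (1, 0, 3, 2): 6 + (-5) + 28 + (-6) = 23
σ = (1, 2, 0, 3): 6 + 19 + 5 + 8 = 38
σ = (1, 2, 3, 0): 6 + 19 + 28 + 22 = 75
σ = (1, 3, 0, 2): 6 + 20 + 5 + (-6) = 25
σ = (1, 3, 2, 0): 6 + 20 + 8 + 22 = 56
σ = (2, 0, 1, 3): 27 + (-5) + 16 + 8 = 46
σ = (2, 0, 3, 1): 27 + (-5) + 28 + 16 = 66
σ = (2, 1, 0, 3): 27 + 15 + 5 + 8 = 55
σ = (2, 1, 3, 0): 27 + 15 + 28 + 22 = 92
σ = (2, 3, 0, 1): 27 + 20 + 5 + 16 = 68
σ = (2, 3, 1, 0): 27 + 20 + 16 + 22 = 85
σ = (3, 0, 1, 2): 1 + (-5) + 16 + (-6) = 6
σ = (3, 0, 2, 1): 1 + (-5) + 8 + 16 = 20
σ = (3, 1, 0, 2): 1 + 15 + 5 + (-6) = 15
σ = (3, 1, 2, 0): 1 + 15 + 8 + 22 = 46
σ = (3, 2, 0, 1): 1 + 19 + 5 + 16 = 41
σ = (3, 2, 1, 0): 1 + 19 + 16 + 22 = 58
Optimal value attained by: σ = (2, 1, 3, 0).
Answer: det⊕(G) = 92; verdict: NONSINGULAR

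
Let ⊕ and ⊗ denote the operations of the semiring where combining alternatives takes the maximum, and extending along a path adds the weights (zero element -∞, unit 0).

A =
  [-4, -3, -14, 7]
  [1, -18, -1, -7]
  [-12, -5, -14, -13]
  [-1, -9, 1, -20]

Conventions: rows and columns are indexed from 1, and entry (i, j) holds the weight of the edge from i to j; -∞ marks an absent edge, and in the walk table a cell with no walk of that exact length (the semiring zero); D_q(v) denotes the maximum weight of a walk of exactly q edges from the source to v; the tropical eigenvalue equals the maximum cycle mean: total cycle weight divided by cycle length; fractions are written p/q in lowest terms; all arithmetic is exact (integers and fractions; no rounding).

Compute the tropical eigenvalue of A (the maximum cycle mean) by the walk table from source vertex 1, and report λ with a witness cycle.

q=0: [0, -∞, -∞, -∞]
q=1: [-4, -3, -14, 7]
q=2: [6, -2, 8, 3]
q=3: [2, 3, 4, 13]
q=4: [12, 4, 14, 9]
Optimal cycle mean attained by: cycle 1->4->1, total 7 + (-1), length 2.
Answer: λ = 3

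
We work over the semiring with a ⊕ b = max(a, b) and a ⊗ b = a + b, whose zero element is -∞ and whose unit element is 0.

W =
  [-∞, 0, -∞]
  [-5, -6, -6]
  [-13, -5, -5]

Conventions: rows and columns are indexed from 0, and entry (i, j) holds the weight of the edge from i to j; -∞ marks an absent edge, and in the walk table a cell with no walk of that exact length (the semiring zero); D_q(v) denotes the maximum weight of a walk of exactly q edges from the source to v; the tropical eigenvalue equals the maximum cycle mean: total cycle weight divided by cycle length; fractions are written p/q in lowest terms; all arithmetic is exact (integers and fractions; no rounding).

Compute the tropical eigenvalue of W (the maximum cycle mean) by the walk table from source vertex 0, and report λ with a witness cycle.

q=0: [0, -∞, -∞]
q=1: [-∞, 0, -∞]
q=2: [-5, -6, -6]
q=3: [-11, -5, -11]
Optimal cycle mean attained by: cycle 0->1->0, total 0 + (-5), length 2.
Answer: λ = -5/2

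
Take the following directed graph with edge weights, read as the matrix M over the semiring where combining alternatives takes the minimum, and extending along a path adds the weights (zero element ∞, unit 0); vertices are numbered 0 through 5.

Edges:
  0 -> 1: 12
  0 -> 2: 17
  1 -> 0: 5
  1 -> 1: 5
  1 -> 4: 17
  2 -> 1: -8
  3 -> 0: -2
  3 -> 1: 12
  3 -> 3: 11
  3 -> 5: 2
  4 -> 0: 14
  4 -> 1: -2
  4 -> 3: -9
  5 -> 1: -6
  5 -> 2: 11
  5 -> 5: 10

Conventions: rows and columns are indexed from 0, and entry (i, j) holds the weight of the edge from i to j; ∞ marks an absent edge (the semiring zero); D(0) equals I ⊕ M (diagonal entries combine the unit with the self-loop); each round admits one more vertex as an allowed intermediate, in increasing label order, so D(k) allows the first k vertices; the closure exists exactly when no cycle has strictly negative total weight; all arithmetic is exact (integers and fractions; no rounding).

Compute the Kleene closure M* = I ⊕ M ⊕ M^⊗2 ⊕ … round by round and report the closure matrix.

D(0):
  [0, 12, 17, ∞, ∞, ∞]
  [5, 0, ∞, ∞, 17, ∞]
  [∞, -8, 0, ∞, ∞, ∞]
  [-2, 12, ∞, 0, ∞, 2]
  [14, -2, ∞, -9, 0, ∞]
  [∞, -6, 11, ∞, ∞, 0]
D(1):
  [0, 12, 17, ∞, ∞, ∞]
  [5, 0, 22, ∞, 17, ∞]
  [∞, -8, 0, ∞, ∞, ∞]
  [-2, 10, 15, 0, ∞, 2]
  [14, -2, 31, -9, 0, ∞]
  [∞, -6, 11, ∞, ∞, 0]
D(2):
  [0, 12, 17, ∞, 29, ∞]
  [5, 0, 22, ∞, 17, ∞]
  [-3, -8, 0, ∞, 9, ∞]
  [-2, 10, 15, 0, 27, 2]
  [3, -2, 20, -9, 0, ∞]
  [-1, -6, 11, ∞, 11, 0]
D(3):
  [0, 9, 17, ∞, 26, ∞]
  [5, 0, 22, ∞, 17, ∞]
  [-3, -8, 0, ∞, 9, ∞]
  [-2, 7, 15, 0, 24, 2]
  [3, -2, 20, -9, 0, ∞]
  [-1, -6, 11, ∞, 11, 0]
D(4):
  [0, 9, 17, ∞, 26, ∞]
  [5, 0, 22, ∞, 17, ∞]
  [-3, -8, 0, ∞, 9, ∞]
  [-2, 7, 15, 0, 24, 2]
  [-11, -2, 6, -9, 0, -7]
  [-1, -6, 11, ∞, 11, 0]
D(5):
  [0, 9, 17, 17, 26, 19]
  [5, 0, 22, 8, 17, 10]
  [-3, -8, 0, 0, 9, 2]
  [-2, 7, 15, 0, 24, 2]
  [-11, -2, 6, -9, 0, -7]
  [-1, -6, 11, 2, 11, 0]
D(6):
  [0, 9, 17, 17, 26, 19]
  [5, 0, 21, 8, 17, 10]
  [-3, -8, 0, 0, 9, 2]
  [-2, -4, 13, 0, 13, 2]
  [-11, -13, 4, -9, 0, -7]
  [-1, -6, 11, 2, 11, 0]
Answer: M* = [[0, 9, 17, 17, 26, 19], [5, 0, 21, 8, 17, 10], [-3, -8, 0, 0, 9, 2], [-2, -4, 13, 0, 13, 2], [-11, -13, 4, -9, 0, -7], [-1, -6, 11, 2, 11, 0]]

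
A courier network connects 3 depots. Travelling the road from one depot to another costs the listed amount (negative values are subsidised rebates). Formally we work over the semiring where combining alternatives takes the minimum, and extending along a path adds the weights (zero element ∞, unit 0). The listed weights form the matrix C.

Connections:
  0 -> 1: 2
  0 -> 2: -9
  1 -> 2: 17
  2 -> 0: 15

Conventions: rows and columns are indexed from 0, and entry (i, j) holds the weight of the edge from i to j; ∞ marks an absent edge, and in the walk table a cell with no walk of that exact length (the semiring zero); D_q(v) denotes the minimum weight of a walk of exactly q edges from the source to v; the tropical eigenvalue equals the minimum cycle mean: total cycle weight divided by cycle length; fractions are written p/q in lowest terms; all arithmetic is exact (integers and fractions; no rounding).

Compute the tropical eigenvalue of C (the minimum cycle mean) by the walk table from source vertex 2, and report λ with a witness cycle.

q=0: [∞, ∞, 0]
q=1: [15, ∞, ∞]
q=2: [∞, 17, 6]
q=3: [21, ∞, 34]
Optimal cycle mean attained by: cycle 0->2->0, total (-9) + 15, length 2.
Answer: λ = 3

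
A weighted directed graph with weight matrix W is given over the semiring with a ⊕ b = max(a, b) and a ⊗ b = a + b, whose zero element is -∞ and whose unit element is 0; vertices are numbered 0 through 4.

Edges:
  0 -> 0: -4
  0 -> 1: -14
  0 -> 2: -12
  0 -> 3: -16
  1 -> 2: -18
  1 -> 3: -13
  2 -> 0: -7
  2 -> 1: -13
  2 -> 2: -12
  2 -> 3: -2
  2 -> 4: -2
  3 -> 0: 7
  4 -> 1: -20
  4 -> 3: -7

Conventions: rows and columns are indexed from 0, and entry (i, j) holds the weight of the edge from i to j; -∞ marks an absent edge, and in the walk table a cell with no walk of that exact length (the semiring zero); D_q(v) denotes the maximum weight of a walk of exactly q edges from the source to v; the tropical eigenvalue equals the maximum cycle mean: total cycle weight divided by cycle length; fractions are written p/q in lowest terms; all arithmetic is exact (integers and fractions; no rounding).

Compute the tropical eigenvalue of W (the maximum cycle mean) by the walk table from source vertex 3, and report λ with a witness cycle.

q=0: [-∞, -∞, -∞, 0, -∞]
q=1: [7, -∞, -∞, -∞, -∞]
q=2: [3, -7, -5, -9, -∞]
q=3: [-1, -11, -9, -7, -7]
q=4: [0, -15, -13, -11, -11]
q=5: [-4, -14, -12, -15, -15]
Optimal cycle mean attained by: cycle 0->2->3->0, total (-12) + (-2) + 7, length 3.
Answer: λ = -7/3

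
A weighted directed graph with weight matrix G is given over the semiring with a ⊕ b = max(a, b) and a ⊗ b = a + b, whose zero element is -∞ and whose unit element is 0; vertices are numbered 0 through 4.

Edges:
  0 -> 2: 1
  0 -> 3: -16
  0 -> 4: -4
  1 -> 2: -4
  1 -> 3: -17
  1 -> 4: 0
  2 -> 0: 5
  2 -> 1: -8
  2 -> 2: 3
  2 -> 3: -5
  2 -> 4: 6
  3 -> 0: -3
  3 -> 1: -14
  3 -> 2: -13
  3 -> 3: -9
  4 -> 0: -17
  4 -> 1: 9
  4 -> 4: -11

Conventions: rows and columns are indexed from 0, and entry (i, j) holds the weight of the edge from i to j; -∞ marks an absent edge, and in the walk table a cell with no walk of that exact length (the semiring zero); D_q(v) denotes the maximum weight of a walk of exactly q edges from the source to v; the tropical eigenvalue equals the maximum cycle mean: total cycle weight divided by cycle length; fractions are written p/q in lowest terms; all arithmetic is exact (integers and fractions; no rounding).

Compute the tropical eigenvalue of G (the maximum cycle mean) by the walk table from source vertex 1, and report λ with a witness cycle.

q=0: [-∞, 0, -∞, -∞, -∞]
q=1: [-∞, -∞, -4, -17, 0]
q=2: [1, 9, -1, -9, 2]
q=3: [4, 11, 5, -6, 9]
q=4: [10, 18, 8, 0, 11]
q=5: [13, 20, 14, 3, 18]
Optimal cycle mean attained by: cycle 1->4->1, total 0 + 9, length 2.
Answer: λ = 9/2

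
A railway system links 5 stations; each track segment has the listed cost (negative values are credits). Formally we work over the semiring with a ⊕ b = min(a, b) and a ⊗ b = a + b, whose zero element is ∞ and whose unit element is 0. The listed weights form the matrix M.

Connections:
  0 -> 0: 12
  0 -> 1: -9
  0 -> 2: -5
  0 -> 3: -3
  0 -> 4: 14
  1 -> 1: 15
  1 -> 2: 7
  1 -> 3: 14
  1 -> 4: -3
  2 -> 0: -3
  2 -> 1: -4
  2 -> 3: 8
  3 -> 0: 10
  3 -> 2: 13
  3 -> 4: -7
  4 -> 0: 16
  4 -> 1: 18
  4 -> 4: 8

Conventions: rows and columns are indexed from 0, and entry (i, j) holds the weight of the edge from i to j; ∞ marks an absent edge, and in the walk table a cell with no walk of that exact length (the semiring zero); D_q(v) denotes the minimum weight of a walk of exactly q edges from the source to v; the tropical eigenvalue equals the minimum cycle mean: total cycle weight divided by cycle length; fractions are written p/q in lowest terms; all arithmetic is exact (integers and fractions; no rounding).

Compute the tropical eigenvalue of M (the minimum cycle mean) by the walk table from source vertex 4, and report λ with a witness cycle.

q=0: [∞, ∞, ∞, ∞, 0]
q=1: [16, 18, ∞, ∞, 8]
q=2: [24, 7, 11, 13, 15]
q=3: [8, 7, 14, 19, 4]
q=4: [11, -1, 3, 5, 4]
q=5: [0, -1, 6, 8, -4]
Optimal cycle mean attained by: cycle 0->2->0, total (-5) + (-3), length 2.
Answer: λ = -4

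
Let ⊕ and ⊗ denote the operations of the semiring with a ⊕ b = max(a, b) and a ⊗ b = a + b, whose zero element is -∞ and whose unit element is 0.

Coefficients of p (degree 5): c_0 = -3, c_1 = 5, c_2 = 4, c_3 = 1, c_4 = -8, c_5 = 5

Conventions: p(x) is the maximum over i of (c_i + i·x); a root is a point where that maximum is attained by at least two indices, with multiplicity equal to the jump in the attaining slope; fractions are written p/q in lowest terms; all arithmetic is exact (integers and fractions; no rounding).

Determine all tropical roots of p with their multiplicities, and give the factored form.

hull edge (i=0, c=-3) to (i=1, c=5): slope 8, span 1
hull edge (i=1, c=5) to (i=5, c=5): slope 0, span 4
Factored form: p(x) = 5 ⊗ (x ⊕ (-8)) ⊗ (x ⊕ 0) ⊗ (x ⊕ 0) ⊗ (x ⊕ 0) ⊗ (x ⊕ 0)
Answer: roots = -8 (mult 1), 0 (mult 4)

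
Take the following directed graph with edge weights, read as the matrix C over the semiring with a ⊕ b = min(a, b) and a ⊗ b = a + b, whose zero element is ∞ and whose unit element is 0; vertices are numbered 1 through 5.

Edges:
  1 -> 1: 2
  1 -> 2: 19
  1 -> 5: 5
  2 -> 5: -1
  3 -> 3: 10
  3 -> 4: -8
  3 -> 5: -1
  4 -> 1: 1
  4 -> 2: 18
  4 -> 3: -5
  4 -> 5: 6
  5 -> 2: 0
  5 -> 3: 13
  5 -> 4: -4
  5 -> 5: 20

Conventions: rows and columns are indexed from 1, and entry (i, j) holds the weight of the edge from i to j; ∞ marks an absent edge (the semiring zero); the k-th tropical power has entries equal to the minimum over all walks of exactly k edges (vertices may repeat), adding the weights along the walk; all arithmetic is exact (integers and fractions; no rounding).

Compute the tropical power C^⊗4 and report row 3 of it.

C^⊗2:
  [4, 5, 18, 1, 7]
  [∞, -1, 12, -5, 19]
  [-7, -1, -13, -5, -2]
  [3, 6, 5, -13, -6]
  [-3, 14, -9, 5, -1]
C^⊗3:
  [2, 7, -4, 3, 4]
  [-4, 13, -10, 4, -2]
  [-5, -2, -10, -21, -14]
  [-12, -6, -18, -10, -7]
  [-1, -1, 0, -17, -10]
C^⊗4:
  [4, 4, -2, -12, -5]
  [-2, -2, -1, -18, -11]
  [-20, -14, -26, -18, -15]
  [-10, -7, -15, -26, -19]
  [-16, -10, -22, -14, -11]
Answer: row 3 of C^⊗4 = [-20, -14, -26, -18, -15]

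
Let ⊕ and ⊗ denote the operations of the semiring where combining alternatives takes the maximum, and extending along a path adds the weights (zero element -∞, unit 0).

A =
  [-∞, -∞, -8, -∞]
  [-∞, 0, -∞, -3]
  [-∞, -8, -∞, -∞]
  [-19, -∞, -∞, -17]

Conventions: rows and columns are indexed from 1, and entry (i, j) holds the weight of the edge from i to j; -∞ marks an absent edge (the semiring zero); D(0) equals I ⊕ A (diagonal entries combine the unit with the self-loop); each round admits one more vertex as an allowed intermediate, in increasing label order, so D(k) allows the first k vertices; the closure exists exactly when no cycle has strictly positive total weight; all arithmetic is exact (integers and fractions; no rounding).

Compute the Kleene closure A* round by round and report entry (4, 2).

D(0):
  [0, -∞, -8, -∞]
  [-∞, 0, -∞, -3]
  [-∞, -8, 0, -∞]
  [-19, -∞, -∞, 0]
D(1):
  [0, -∞, -8, -∞]
  [-∞, 0, -∞, -3]
  [-∞, -8, 0, -∞]
  [-19, -∞, -27, 0]
D(2):
  [0, -∞, -8, -∞]
  [-∞, 0, -∞, -3]
  [-∞, -8, 0, -11]
  [-19, -∞, -27, 0]
D(3):
  [0, -16, -8, -19]
  [-∞, 0, -∞, -3]
  [-∞, -8, 0, -11]
  [-19, -35, -27, 0]
D(4):
  [0, -16, -8, -19]
  [-22, 0, -30, -3]
  [-30, -8, 0, -11]
  [-19, -35, -27, 0]
Answer: A*[4][2] = -35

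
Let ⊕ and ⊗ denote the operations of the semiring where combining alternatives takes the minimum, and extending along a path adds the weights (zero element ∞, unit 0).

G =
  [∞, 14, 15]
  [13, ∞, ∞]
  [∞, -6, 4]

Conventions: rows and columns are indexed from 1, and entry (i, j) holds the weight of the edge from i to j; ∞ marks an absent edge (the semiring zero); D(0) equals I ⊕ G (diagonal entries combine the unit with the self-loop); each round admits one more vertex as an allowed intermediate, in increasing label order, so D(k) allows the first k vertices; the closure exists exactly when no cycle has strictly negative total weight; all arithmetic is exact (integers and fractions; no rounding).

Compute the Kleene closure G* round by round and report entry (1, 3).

D(0):
  [0, 14, 15]
  [13, 0, ∞]
  [∞, -6, 0]
D(1):
  [0, 14, 15]
  [13, 0, 28]
  [∞, -6, 0]
D(2):
  [0, 14, 15]
  [13, 0, 28]
  [7, -6, 0]
D(3):
  [0, 9, 15]
  [13, 0, 28]
  [7, -6, 0]
Answer: G*[1][3] = 15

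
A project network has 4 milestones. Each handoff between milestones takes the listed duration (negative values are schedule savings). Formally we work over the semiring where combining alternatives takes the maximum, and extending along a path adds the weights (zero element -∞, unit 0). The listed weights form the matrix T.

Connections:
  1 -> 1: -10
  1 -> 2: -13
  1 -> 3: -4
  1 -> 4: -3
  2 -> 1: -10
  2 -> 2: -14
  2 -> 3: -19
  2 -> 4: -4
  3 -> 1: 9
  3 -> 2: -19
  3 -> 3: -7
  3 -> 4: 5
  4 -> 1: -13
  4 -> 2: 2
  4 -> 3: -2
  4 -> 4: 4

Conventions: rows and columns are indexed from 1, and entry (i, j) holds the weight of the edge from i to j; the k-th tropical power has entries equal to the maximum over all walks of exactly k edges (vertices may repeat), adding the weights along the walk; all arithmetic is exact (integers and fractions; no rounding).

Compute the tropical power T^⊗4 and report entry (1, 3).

T^⊗2:
  [5, -1, -5, 1]
  [-10, -2, -6, 0]
  [2, 7, 5, 9]
  [7, 6, 2, 8]
T^⊗3:
  [4, 3, 1, 5]
  [3, 2, -2, 4]
  [14, 11, 7, 13]
  [11, 10, 6, 12]
T^⊗4:
  [10, 7, 3, 9]
  [7, 6, 2, 8]
  [16, 15, 11, 17]
  [15, 14, 10, 16]
Key observation: the optimum is the walk 1->3->4->4->3, with weight (-4) + 5 + 4 + (-2) = 3.
Optimal value attained by: walk 1->3->4->4->3.
Answer: (T^⊗4)[1][3] = 3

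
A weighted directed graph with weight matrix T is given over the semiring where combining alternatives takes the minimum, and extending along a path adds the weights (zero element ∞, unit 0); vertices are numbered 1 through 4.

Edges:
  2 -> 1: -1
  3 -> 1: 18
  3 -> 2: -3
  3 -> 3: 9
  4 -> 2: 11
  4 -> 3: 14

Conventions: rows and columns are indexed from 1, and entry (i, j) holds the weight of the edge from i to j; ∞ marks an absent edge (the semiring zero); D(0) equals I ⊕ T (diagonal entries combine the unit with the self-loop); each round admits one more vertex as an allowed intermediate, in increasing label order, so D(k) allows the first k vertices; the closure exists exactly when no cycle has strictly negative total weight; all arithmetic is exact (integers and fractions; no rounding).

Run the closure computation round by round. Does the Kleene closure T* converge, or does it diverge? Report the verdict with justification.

D(0):
  [0, ∞, ∞, ∞]
  [-1, 0, ∞, ∞]
  [18, -3, 0, ∞]
  [∞, 11, 14, 0]
D(1):
  [0, ∞, ∞, ∞]
  [-1, 0, ∞, ∞]
  [18, -3, 0, ∞]
  [∞, 11, 14, 0]
D(2):
  [0, ∞, ∞, ∞]
  [-1, 0, ∞, ∞]
  [-4, -3, 0, ∞]
  [10, 11, 14, 0]
D(3):
  [0, ∞, ∞, ∞]
  [-1, 0, ∞, ∞]
  [-4, -3, 0, ∞]
  [10, 11, 14, 0]
D(4):
  [0, ∞, ∞, ∞]
  [-1, 0, ∞, ∞]
  [-4, -3, 0, ∞]
  [10, 11, 14, 0]
Key observation: every diagonal entry stays at the unit through all rounds, so no improving cycle exists.
Answer: CONVERGES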